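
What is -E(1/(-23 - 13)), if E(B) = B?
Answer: 1/36 ≈ 0.027778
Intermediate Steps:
-E(1/(-23 - 13)) = -1/(-23 - 13) = -1/(-36) = -1*(-1/36) = 1/36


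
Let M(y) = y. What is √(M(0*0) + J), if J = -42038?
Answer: I*√42038 ≈ 205.03*I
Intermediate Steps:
√(M(0*0) + J) = √(0*0 - 42038) = √(0 - 42038) = √(-42038) = I*√42038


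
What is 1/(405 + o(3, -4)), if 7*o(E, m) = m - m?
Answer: 1/405 ≈ 0.0024691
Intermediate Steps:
o(E, m) = 0 (o(E, m) = (m - m)/7 = (⅐)*0 = 0)
1/(405 + o(3, -4)) = 1/(405 + 0) = 1/405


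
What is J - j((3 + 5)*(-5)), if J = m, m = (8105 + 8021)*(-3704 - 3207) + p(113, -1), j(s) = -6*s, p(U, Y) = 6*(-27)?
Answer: -111447188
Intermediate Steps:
p(U, Y) = -162
m = -111446948 (m = (8105 + 8021)*(-3704 - 3207) - 162 = 16126*(-6911) - 162 = -111446786 - 162 = -111446948)
J = -111446948
J - j((3 + 5)*(-5)) = -111446948 - (-6)*(3 + 5)*(-5) = -111446948 - (-6)*8*(-5) = -111446948 - (-6)*(-40) = -111446948 - 1*240 = -111446948 - 240 = -111447188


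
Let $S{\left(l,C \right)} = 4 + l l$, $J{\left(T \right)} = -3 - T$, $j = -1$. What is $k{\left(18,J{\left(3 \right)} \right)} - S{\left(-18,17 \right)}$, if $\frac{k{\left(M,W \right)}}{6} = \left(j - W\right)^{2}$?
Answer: $-178$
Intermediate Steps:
$S{\left(l,C \right)} = 4 + l^{2}$
$k{\left(M,W \right)} = 6 \left(-1 - W\right)^{2}$
$k{\left(18,J{\left(3 \right)} \right)} - S{\left(-18,17 \right)} = 6 \left(1 - 6\right)^{2} - \left(4 + \left(-18\right)^{2}\right) = 6 \left(1 - 6\right)^{2} - \left(4 + 324\right) = 6 \left(1 - 6\right)^{2} - 328 = 6 \left(-5\right)^{2} - 328 = 6 \cdot 25 - 328 = 150 - 328 = -178$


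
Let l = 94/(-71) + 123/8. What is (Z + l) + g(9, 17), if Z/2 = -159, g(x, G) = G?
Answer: -162987/568 ≈ -286.95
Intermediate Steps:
Z = -318 (Z = 2*(-159) = -318)
l = 7981/568 (l = 94*(-1/71) + 123*(⅛) = -94/71 + 123/8 = 7981/568 ≈ 14.051)
(Z + l) + g(9, 17) = (-318 + 7981/568) + 17 = -172643/568 + 17 = -162987/568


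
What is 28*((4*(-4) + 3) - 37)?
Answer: -1400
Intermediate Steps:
28*((4*(-4) + 3) - 37) = 28*((-16 + 3) - 37) = 28*(-13 - 37) = 28*(-50) = -1400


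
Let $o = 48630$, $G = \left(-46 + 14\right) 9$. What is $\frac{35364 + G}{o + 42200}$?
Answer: $\frac{17538}{45415} \approx 0.38617$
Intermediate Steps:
$G = -288$ ($G = \left(-32\right) 9 = -288$)
$\frac{35364 + G}{o + 42200} = \frac{35364 - 288}{48630 + 42200} = \frac{35076}{90830} = 35076 \cdot \frac{1}{90830} = \frac{17538}{45415}$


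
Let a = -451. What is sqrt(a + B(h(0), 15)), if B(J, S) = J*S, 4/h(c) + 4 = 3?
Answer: I*sqrt(511) ≈ 22.605*I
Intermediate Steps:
h(c) = -4 (h(c) = 4/(-4 + 3) = 4/(-1) = 4*(-1) = -4)
sqrt(a + B(h(0), 15)) = sqrt(-451 - 4*15) = sqrt(-451 - 60) = sqrt(-511) = I*sqrt(511)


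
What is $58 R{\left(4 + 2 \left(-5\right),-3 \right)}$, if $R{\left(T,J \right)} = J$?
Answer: $-174$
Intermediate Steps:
$58 R{\left(4 + 2 \left(-5\right),-3 \right)} = 58 \left(-3\right) = -174$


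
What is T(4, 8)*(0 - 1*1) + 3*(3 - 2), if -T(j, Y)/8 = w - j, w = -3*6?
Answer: -173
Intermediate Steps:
w = -18
T(j, Y) = 144 + 8*j (T(j, Y) = -8*(-18 - j) = 144 + 8*j)
T(4, 8)*(0 - 1*1) + 3*(3 - 2) = (144 + 8*4)*(0 - 1*1) + 3*(3 - 2) = (144 + 32)*(0 - 1) + 3*1 = 176*(-1) + 3 = -176 + 3 = -173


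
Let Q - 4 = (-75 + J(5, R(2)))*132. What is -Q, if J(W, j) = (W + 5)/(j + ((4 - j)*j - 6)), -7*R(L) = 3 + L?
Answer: 2476652/247 ≈ 10027.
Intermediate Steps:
R(L) = -3/7 - L/7 (R(L) = -(3 + L)/7 = -3/7 - L/7)
J(W, j) = (5 + W)/(-6 + j + j*(4 - j)) (J(W, j) = (5 + W)/(j + (j*(4 - j) - 6)) = (5 + W)/(j + (-6 + j*(4 - j))) = (5 + W)/(-6 + j + j*(4 - j)))
Q = -2476652/247 (Q = 4 + (-75 + (-5 - 1*5)/(6 + (-3/7 - 1/7*2)**2 - 5*(-3/7 - 1/7*2)))*132 = 4 + (-75 + (-5 - 5)/(6 + (-3/7 - 2/7)**2 - 5*(-3/7 - 2/7)))*132 = 4 + (-75 - 10/(6 + (-5/7)**2 - 5*(-5/7)))*132 = 4 + (-75 - 10/(6 + 25/49 + 25/7))*132 = 4 + (-75 - 10/(494/49))*132 = 4 + (-75 + (49/494)*(-10))*132 = 4 + (-75 - 245/247)*132 = 4 - 18770/247*132 = 4 - 2477640/247 = -2476652/247 ≈ -10027.)
-Q = -1*(-2476652/247) = 2476652/247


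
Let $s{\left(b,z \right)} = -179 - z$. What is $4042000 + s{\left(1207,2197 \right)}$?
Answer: $4039624$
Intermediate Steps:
$4042000 + s{\left(1207,2197 \right)} = 4042000 - 2376 = 4039624$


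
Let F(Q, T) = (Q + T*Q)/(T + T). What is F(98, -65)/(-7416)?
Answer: -392/60255 ≈ -0.0065057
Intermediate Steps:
F(Q, T) = (Q + Q*T)/(2*T) (F(Q, T) = (Q + Q*T)/((2*T)) = (Q + Q*T)*(1/(2*T)) = (Q + Q*T)/(2*T))
F(98, -65)/(-7416) = ((½)*98*(1 - 65)/(-65))/(-7416) = ((½)*98*(-1/65)*(-64))*(-1/7416) = (3136/65)*(-1/7416) = -392/60255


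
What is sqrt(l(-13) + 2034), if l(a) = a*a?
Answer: sqrt(2203) ≈ 46.936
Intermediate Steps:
l(a) = a**2
sqrt(l(-13) + 2034) = sqrt((-13)**2 + 2034) = sqrt(169 + 2034) = sqrt(2203)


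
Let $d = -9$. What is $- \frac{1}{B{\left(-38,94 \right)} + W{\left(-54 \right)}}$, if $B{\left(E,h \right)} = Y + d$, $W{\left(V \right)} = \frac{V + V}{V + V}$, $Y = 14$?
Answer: $- \frac{1}{6} \approx -0.16667$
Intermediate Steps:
$W{\left(V \right)} = 1$ ($W{\left(V \right)} = \frac{2 V}{2 V} = 2 V \frac{1}{2 V} = 1$)
$B{\left(E,h \right)} = 5$ ($B{\left(E,h \right)} = 14 - 9 = 5$)
$- \frac{1}{B{\left(-38,94 \right)} + W{\left(-54 \right)}} = - \frac{1}{5 + 1} = - \frac{1}{6}$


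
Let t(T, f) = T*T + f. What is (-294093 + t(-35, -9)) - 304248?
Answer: -597125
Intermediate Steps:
t(T, f) = f + T² (t(T, f) = T² + f = f + T²)
(-294093 + t(-35, -9)) - 304248 = (-294093 + (-9 + (-35)²)) - 304248 = (-294093 + (-9 + 1225)) - 304248 = (-294093 + 1216) - 304248 = -292877 - 304248 = -597125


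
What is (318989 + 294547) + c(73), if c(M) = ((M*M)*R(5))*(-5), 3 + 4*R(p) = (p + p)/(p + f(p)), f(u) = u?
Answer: 1253717/2 ≈ 6.2686e+5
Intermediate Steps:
R(p) = -½ (R(p) = -¾ + ((p + p)/(p + p))/4 = -¾ + ((2*p)/((2*p)))/4 = -¾ + ((2*p)*(1/(2*p)))/4 = -¾ + (¼)*1 = -¾ + ¼ = -½)
c(M) = 5*M²/2 (c(M) = ((M*M)*(-½))*(-5) = (M²*(-½))*(-5) = -M²/2*(-5) = 5*M²/2)
(318989 + 294547) + c(73) = (318989 + 294547) + (5/2)*73² = 613536 + (5/2)*5329 = 613536 + 26645/2 = 1253717/2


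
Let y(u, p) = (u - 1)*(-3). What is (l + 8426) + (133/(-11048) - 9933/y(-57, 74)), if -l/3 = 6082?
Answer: -3164543261/320392 ≈ -9877.1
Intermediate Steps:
y(u, p) = 3 - 3*u (y(u, p) = (-1 + u)*(-3) = 3 - 3*u)
l = -18246 (l = -3*6082 = -18246)
(l + 8426) + (133/(-11048) - 9933/y(-57, 74)) = (-18246 + 8426) + (133/(-11048) - 9933/(3 - 3*(-57))) = -9820 + (133*(-1/11048) - 9933/(3 + 171)) = -9820 + (-133/11048 - 9933/174) = -9820 + (-133/11048 - 9933*1/174) = -9820 + (-133/11048 - 3311/58) = -9820 - 18293821/320392 = -3164543261/320392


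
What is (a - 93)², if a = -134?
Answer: 51529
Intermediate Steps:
(a - 93)² = (-134 - 93)² = (-227)² = 51529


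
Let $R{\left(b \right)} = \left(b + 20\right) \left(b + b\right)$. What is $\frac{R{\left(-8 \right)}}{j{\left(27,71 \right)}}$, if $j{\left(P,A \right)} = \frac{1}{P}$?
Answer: $-5184$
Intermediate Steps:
$R{\left(b \right)} = 2 b \left(20 + b\right)$ ($R{\left(b \right)} = \left(20 + b\right) 2 b = 2 b \left(20 + b\right)$)
$\frac{R{\left(-8 \right)}}{j{\left(27,71 \right)}} = \frac{2 \left(-8\right) \left(20 - 8\right)}{\frac{1}{27}} = 2 \left(-8\right) 12 \frac{1}{\frac{1}{27}} = \left(-192\right) 27 = -5184$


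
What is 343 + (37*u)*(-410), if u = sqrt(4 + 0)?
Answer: -29997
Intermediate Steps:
u = 2 (u = sqrt(4) = 2)
343 + (37*u)*(-410) = 343 + (37*2)*(-410) = 343 + 74*(-410) = 343 - 30340 = -29997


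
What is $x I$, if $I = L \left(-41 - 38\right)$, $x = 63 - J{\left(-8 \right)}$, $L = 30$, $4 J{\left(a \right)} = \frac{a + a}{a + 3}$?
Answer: $-147414$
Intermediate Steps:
$J{\left(a \right)} = \frac{a}{2 \left(3 + a\right)}$ ($J{\left(a \right)} = \frac{\left(a + a\right) \frac{1}{a + 3}}{4} = \frac{2 a \frac{1}{3 + a}}{4} = \frac{a}{2 \left(3 + a\right)}$)
$x = \frac{311}{5}$ ($x = 63 - \frac{1}{2} \left(-8\right) \frac{1}{3 - 8} = 63 - \frac{1}{2} \left(-8\right) \frac{1}{-5} = 63 - \frac{1}{2} \left(-8\right) \left(- \frac{1}{5}\right) = 63 - \frac{4}{5} = \frac{311}{5} \approx 62.2$)
$I = -2370$ ($I = 30 \left(-41 - 38\right) = 30 \left(-79\right) = -2370$)
$x I = \frac{311}{5} \left(-2370\right) = -147414$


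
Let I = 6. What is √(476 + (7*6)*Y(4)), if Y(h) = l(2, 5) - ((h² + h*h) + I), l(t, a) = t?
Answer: 2*I*√259 ≈ 32.187*I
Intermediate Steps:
Y(h) = -4 - 2*h² (Y(h) = 2 - ((h² + h*h) + 6) = 2 - ((h² + h²) + 6) = 2 - (2*h² + 6) = 2 - (6 + 2*h²) = 2 + (-6 - 2*h²) = -4 - 2*h²)
√(476 + (7*6)*Y(4)) = √(476 + (7*6)*(-4 - 2*4²)) = √(476 + 42*(-4 - 2*16)) = √(476 + 42*(-4 - 32)) = √(476 + 42*(-36)) = √(476 - 1512) = √(-1036) = 2*I*√259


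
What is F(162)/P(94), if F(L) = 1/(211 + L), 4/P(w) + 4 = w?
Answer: 45/746 ≈ 0.060322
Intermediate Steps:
P(w) = 4/(-4 + w)
F(162)/P(94) = 1/((211 + 162)*((4/(-4 + 94)))) = 1/(373*((4/90))) = 1/(373*((4*(1/90)))) = 1/(373*(2/45)) = (1/373)*(45/2) = 45/746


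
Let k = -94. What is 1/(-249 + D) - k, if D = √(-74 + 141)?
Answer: 5821547/61934 - √67/61934 ≈ 93.996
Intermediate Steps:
D = √67 ≈ 8.1853
1/(-249 + D) - k = 1/(-249 + √67) - 1*(-94) = 1/(-249 + √67) + 94 = 94 + 1/(-249 + √67)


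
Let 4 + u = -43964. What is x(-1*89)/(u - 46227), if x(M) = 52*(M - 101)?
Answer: 1976/18039 ≈ 0.10954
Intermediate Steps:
u = -43968 (u = -4 - 43964 = -43968)
x(M) = -5252 + 52*M (x(M) = 52*(-101 + M) = -5252 + 52*M)
x(-1*89)/(u - 46227) = (-5252 + 52*(-1*89))/(-43968 - 46227) = (-5252 + 52*(-89))/(-90195) = (-5252 - 4628)*(-1/90195) = -9880*(-1/90195) = 1976/18039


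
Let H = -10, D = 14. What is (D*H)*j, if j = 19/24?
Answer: -665/6 ≈ -110.83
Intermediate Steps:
j = 19/24 (j = 19*(1/24) = 19/24 ≈ 0.79167)
(D*H)*j = (14*(-10))*(19/24) = -140*19/24 = -665/6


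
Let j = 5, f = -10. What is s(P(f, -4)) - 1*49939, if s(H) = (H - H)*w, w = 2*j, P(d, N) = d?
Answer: -49939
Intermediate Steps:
w = 10 (w = 2*5 = 10)
s(H) = 0 (s(H) = (H - H)*10 = 0*10 = 0)
s(P(f, -4)) - 1*49939 = 0 - 1*49939 = 0 - 49939 = -49939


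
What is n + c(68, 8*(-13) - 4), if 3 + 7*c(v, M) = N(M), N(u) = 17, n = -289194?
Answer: -289192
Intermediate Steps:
c(v, M) = 2 (c(v, M) = -3/7 + (⅐)*17 = -3/7 + 17/7 = 2)
n + c(68, 8*(-13) - 4) = -289194 + 2 = -289192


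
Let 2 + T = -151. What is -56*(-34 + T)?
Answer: 10472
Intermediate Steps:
T = -153 (T = -2 - 151 = -153)
-56*(-34 + T) = -56*(-34 - 153) = -56*(-187) = 10472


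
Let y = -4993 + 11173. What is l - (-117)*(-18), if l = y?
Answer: 4074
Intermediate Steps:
y = 6180
l = 6180
l - (-117)*(-18) = 6180 - (-117)*(-18) = 6180 - 1*2106 = 6180 - 2106 = 4074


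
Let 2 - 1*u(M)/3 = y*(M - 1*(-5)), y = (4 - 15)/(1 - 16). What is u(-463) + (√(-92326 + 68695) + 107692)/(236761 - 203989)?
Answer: 41656739/40965 + I*√23631/32772 ≈ 1016.9 + 0.0046907*I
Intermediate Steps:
y = 11/15 (y = -11/(-15) = -11*(-1/15) = 11/15 ≈ 0.73333)
u(M) = -5 - 11*M/5 (u(M) = 6 - 11*(M - 1*(-5))/5 = 6 - 11*(M + 5)/5 = 6 - 11*(5 + M)/5 = 6 - 3*(11/3 + 11*M/15) = 6 + (-11 - 11*M/5) = -5 - 11*M/5)
u(-463) + (√(-92326 + 68695) + 107692)/(236761 - 203989) = (-5 - 11/5*(-463)) + (√(-92326 + 68695) + 107692)/(236761 - 203989) = (-5 + 5093/5) + (√(-23631) + 107692)/32772 = 5068/5 + (I*√23631 + 107692)*(1/32772) = 5068/5 + (107692 + I*√23631)*(1/32772) = 5068/5 + (26923/8193 + I*√23631/32772) = 41656739/40965 + I*√23631/32772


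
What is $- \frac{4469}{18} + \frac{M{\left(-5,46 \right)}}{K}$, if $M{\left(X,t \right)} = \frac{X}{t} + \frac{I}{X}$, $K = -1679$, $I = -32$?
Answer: $- \frac{431454944}{1737765} \approx -248.28$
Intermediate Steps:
$M{\left(X,t \right)} = - \frac{32}{X} + \frac{X}{t}$ ($M{\left(X,t \right)} = \frac{X}{t} - \frac{32}{X} = - \frac{32}{X} + \frac{X}{t}$)
$- \frac{4469}{18} + \frac{M{\left(-5,46 \right)}}{K} = - \frac{4469}{18} + \frac{- \frac{32}{-5} - \frac{5}{46}}{-1679} = \left(-4469\right) \frac{1}{18} + \left(\left(-32\right) \left(- \frac{1}{5}\right) - \frac{5}{46}\right) \left(- \frac{1}{1679}\right) = - \frac{4469}{18} + \left(\frac{32}{5} - \frac{5}{46}\right) \left(- \frac{1}{1679}\right) = - \frac{4469}{18} + \frac{1447}{230} \left(- \frac{1}{1679}\right) = - \frac{4469}{18} - \frac{1447}{386170} = - \frac{431454944}{1737765}$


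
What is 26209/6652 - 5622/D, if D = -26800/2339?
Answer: 11021907077/22284200 ≈ 494.61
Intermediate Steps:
D = -26800/2339 (D = -26800*1/2339 = -26800/2339 ≈ -11.458)
26209/6652 - 5622/D = 26209/6652 - 5622/(-26800/2339) = 26209*(1/6652) - 5622*(-2339/26800) = 26209/6652 + 6574929/13400 = 11021907077/22284200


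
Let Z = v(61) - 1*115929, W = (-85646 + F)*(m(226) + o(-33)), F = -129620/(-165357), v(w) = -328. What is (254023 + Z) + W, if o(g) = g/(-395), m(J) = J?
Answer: -1255713974964116/65316015 ≈ -1.9225e+7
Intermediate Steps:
F = 129620/165357 (F = -129620*(-1/165357) = 129620/165357 ≈ 0.78388)
o(g) = -g/395 (o(g) = g*(-1/395) = -g/395)
W = -1264712301086606/65316015 (W = (-85646 + 129620/165357)*(226 - 1/395*(-33)) = -14162036002*(226 + 33/395)/165357 = -14162036002/165357*89303/395 = -1264712301086606/65316015 ≈ -1.9363e+7)
Z = -116257 (Z = -328 - 1*115929 = -328 - 115929 = -116257)
(254023 + Z) + W = (254023 - 116257) - 1264712301086606/65316015 = 137766 - 1264712301086606/65316015 = -1255713974964116/65316015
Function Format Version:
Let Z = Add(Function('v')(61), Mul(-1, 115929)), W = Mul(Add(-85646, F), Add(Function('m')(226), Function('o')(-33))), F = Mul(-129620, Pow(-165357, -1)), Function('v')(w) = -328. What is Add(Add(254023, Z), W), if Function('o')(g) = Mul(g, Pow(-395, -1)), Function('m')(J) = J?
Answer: Rational(-1255713974964116, 65316015) ≈ -1.9225e+7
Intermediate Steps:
F = Rational(129620, 165357) (F = Mul(-129620, Rational(-1, 165357)) = Rational(129620, 165357) ≈ 0.78388)
Function('o')(g) = Mul(Rational(-1, 395), g) (Function('o')(g) = Mul(g, Rational(-1, 395)) = Mul(Rational(-1, 395), g))
W = Rational(-1264712301086606, 65316015) (W = Mul(Add(-85646, Rational(129620, 165357)), Add(226, Mul(Rational(-1, 395), -33))) = Mul(Rational(-14162036002, 165357), Add(226, Rational(33, 395))) = Mul(Rational(-14162036002, 165357), Rational(89303, 395)) = Rational(-1264712301086606, 65316015) ≈ -1.9363e+7)
Z = -116257 (Z = Add(-328, Mul(-1, 115929)) = Add(-328, -115929) = -116257)
Add(Add(254023, Z), W) = Add(Add(254023, -116257), Rational(-1264712301086606, 65316015)) = Add(137766, Rational(-1264712301086606, 65316015)) = Rational(-1255713974964116, 65316015)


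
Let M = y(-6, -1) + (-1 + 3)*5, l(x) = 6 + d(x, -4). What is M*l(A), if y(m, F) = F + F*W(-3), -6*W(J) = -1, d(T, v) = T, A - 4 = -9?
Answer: 53/6 ≈ 8.8333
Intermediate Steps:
A = -5 (A = 4 - 9 = -5)
W(J) = ⅙ (W(J) = -⅙*(-1) = ⅙)
y(m, F) = 7*F/6 (y(m, F) = F + F*(⅙) = F + F/6 = 7*F/6)
l(x) = 6 + x
M = 53/6 (M = (7/6)*(-1) + (-1 + 3)*5 = -7/6 + 2*5 = -7/6 + 10 = 53/6 ≈ 8.8333)
M*l(A) = 53*(6 - 5)/6 = (53/6)*1 = 53/6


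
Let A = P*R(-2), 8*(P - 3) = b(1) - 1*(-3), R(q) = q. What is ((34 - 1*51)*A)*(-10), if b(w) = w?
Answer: -1190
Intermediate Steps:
P = 7/2 (P = 3 + (1 - 1*(-3))/8 = 3 + (1 + 3)/8 = 3 + (⅛)*4 = 3 + ½ = 7/2 ≈ 3.5000)
A = -7 (A = (7/2)*(-2) = -7)
((34 - 1*51)*A)*(-10) = ((34 - 1*51)*(-7))*(-10) = ((34 - 51)*(-7))*(-10) = -17*(-7)*(-10) = 119*(-10) = -1190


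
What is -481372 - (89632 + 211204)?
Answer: -782208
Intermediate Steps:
-481372 - (89632 + 211204) = -481372 - 1*300836 = -481372 - 300836 = -782208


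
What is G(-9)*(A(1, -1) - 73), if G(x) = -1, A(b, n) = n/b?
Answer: 74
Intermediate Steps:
G(-9)*(A(1, -1) - 73) = -(-1/1 - 73) = -(-1*1 - 73) = -(-1 - 73) = -1*(-74) = 74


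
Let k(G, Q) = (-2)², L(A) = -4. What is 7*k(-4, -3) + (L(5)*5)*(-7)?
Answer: 168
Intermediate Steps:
k(G, Q) = 4
7*k(-4, -3) + (L(5)*5)*(-7) = 7*4 - 4*5*(-7) = 28 - 20*(-7) = 28 + 140 = 168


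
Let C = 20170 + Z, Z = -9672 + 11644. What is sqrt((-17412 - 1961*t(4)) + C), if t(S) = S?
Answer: 3*I*sqrt(346) ≈ 55.803*I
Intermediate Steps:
Z = 1972
C = 22142 (C = 20170 + 1972 = 22142)
sqrt((-17412 - 1961*t(4)) + C) = sqrt((-17412 - 1961*4) + 22142) = sqrt((-17412 - 1*7844) + 22142) = sqrt((-17412 - 7844) + 22142) = sqrt(-25256 + 22142) = sqrt(-3114) = 3*I*sqrt(346)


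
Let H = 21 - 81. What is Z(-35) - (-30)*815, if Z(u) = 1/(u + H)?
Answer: 2322749/95 ≈ 24450.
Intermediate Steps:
H = -60
Z(u) = 1/(-60 + u) (Z(u) = 1/(u - 60) = 1/(-60 + u))
Z(-35) - (-30)*815 = 1/(-60 - 35) - (-30)*815 = 1/(-95) - 1*(-24450) = -1/95 + 24450 = 2322749/95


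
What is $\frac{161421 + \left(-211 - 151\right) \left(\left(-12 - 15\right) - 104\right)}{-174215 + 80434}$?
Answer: $- \frac{208843}{93781} \approx -2.2269$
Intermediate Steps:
$\frac{161421 + \left(-211 - 151\right) \left(\left(-12 - 15\right) - 104\right)}{-174215 + 80434} = \frac{161421 - 362 \left(-27 - 104\right)}{-93781} = \left(161421 - -47422\right) \left(- \frac{1}{93781}\right) = \left(161421 + 47422\right) \left(- \frac{1}{93781}\right) = 208843 \left(- \frac{1}{93781}\right) = - \frac{208843}{93781}$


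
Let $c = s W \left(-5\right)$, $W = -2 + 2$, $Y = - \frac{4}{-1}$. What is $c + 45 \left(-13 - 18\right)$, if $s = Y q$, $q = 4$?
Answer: $-1395$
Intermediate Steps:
$Y = 4$ ($Y = \left(-4\right) \left(-1\right) = 4$)
$s = 16$ ($s = 4 \cdot 4 = 16$)
$W = 0$
$c = 0$ ($c = 16 \cdot 0 \left(-5\right) = 0 \left(-5\right) = 0$)
$c + 45 \left(-13 - 18\right) = 0 + 45 \left(-13 - 18\right) = 0 + 45 \left(-31\right) = 0 - 1395 = -1395$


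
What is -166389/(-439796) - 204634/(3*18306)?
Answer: -357785237/106870428 ≈ -3.3478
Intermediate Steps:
-166389/(-439796) - 204634/(3*18306) = -166389*(-1/439796) - 204634/54918 = 166389/439796 - 204634*1/54918 = 166389/439796 - 102317/27459 = -357785237/106870428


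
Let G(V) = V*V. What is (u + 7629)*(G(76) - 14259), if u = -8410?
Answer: 6625223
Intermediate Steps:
G(V) = V**2
(u + 7629)*(G(76) - 14259) = (-8410 + 7629)*(76**2 - 14259) = -781*(5776 - 14259) = -781*(-8483) = 6625223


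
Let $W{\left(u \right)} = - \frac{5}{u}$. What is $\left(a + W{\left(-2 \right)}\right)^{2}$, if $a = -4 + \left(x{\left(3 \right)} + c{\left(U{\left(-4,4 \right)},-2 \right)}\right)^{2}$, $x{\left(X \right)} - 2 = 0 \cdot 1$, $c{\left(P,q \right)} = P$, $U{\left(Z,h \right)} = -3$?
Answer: $\frac{1}{4} \approx 0.25$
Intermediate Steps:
$x{\left(X \right)} = 2$ ($x{\left(X \right)} = 2 + 0 \cdot 1 = 2 + 0 = 2$)
$a = -3$ ($a = -4 + \left(2 - 3\right)^{2} = -4 + \left(-1\right)^{2} = -4 + 1 = -3$)
$\left(a + W{\left(-2 \right)}\right)^{2} = \left(-3 - \frac{5}{-2}\right)^{2} = \left(-3 - - \frac{5}{2}\right)^{2} = \left(-3 + \frac{5}{2}\right)^{2} = \left(- \frac{1}{2}\right)^{2} = \frac{1}{4}$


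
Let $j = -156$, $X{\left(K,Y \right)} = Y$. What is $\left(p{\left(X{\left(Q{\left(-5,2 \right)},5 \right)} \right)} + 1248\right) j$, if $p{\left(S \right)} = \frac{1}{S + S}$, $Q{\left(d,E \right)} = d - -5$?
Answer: $- \frac{973518}{5} \approx -1.947 \cdot 10^{5}$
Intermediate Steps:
$Q{\left(d,E \right)} = 5 + d$ ($Q{\left(d,E \right)} = d + 5 = 5 + d$)
$p{\left(S \right)} = \frac{1}{2 S}$
$\left(p{\left(X{\left(Q{\left(-5,2 \right)},5 \right)} \right)} + 1248\right) j = \left(\frac{1}{2 \cdot 5} + 1248\right) \left(-156\right) = \left(\frac{1}{2} \cdot \frac{1}{5} + 1248\right) \left(-156\right) = \left(\frac{1}{10} + 1248\right) \left(-156\right) = \frac{12481}{10} \left(-156\right) = - \frac{973518}{5}$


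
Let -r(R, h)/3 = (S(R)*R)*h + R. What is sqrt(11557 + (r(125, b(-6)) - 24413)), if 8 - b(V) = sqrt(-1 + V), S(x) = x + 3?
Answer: sqrt(-397231 + 48000*I*sqrt(7)) ≈ 99.516 + 638.07*I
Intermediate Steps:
S(x) = 3 + x
b(V) = 8 - sqrt(-1 + V)
r(R, h) = -3*R - 3*R*h*(3 + R) (r(R, h) = -3*(((3 + R)*R)*h + R) = -3*((R*(3 + R))*h + R) = -3*(R*h*(3 + R) + R) = -3*(R + R*h*(3 + R)) = -3*R - 3*R*h*(3 + R))
sqrt(11557 + (r(125, b(-6)) - 24413)) = sqrt(11557 + (-3*125*(1 + (8 - sqrt(-1 - 6))*(3 + 125)) - 24413)) = sqrt(11557 + (-3*125*(1 + (8 - sqrt(-7))*128) - 24413)) = sqrt(11557 + (-3*125*(1 + (8 - I*sqrt(7))*128) - 24413)) = sqrt(11557 + (-3*125*(1 + (1024 - 128*I*sqrt(7))) - 24413)) = sqrt(11557 + (-3*125*(1025 - 128*I*sqrt(7)) - 24413)) = sqrt(11557 + ((-384375 + 48000*I*sqrt(7)) - 24413)) = sqrt(11557 + (-408788 + 48000*I*sqrt(7))) = sqrt(-397231 + 48000*I*sqrt(7))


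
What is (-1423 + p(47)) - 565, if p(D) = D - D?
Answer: -1988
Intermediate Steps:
p(D) = 0
(-1423 + p(47)) - 565 = (-1423 + 0) - 565 = -1423 - 565 = -1988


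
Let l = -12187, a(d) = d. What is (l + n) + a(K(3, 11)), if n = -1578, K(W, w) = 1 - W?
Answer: -13767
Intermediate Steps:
(l + n) + a(K(3, 11)) = (-12187 - 1578) + (1 - 1*3) = -13765 + (1 - 3) = -13765 - 2 = -13767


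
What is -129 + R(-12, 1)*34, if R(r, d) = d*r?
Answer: -537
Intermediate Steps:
-129 + R(-12, 1)*34 = -129 + (1*(-12))*34 = -129 - 12*34 = -129 - 408 = -537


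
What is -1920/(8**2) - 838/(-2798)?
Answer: -41551/1399 ≈ -29.701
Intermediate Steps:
-1920/(8**2) - 838/(-2798) = -1920/64 - 838*(-1/2798) = -1920*1/64 + 419/1399 = -30 + 419/1399 = -41551/1399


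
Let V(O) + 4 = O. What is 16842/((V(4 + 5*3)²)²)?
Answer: 5614/16875 ≈ 0.33268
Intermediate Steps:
V(O) = -4 + O
16842/((V(4 + 5*3)²)²) = 16842/(((-4 + (4 + 5*3))²)²) = 16842/(((-4 + (4 + 15))²)²) = 16842/(((-4 + 19)²)²) = 16842/((15²)²) = 16842/(225²) = 16842/50625 = 16842*(1/50625) = 5614/16875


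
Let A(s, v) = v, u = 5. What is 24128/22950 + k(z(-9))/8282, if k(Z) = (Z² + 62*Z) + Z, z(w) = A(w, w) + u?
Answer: 48602974/47517975 ≈ 1.0228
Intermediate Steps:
z(w) = 5 + w (z(w) = w + 5 = 5 + w)
k(Z) = Z² + 63*Z
24128/22950 + k(z(-9))/8282 = 24128/22950 + ((5 - 9)*(63 + (5 - 9)))/8282 = 24128*(1/22950) - 4*(63 - 4)*(1/8282) = 12064/11475 - 4*59*(1/8282) = 12064/11475 - 236*1/8282 = 12064/11475 - 118/4141 = 48602974/47517975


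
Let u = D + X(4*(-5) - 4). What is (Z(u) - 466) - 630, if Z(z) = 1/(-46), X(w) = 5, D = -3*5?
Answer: -50417/46 ≈ -1096.0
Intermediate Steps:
D = -15
u = -10 (u = -15 + 5 = -10)
Z(z) = -1/46
(Z(u) - 466) - 630 = (-1/46 - 466) - 630 = -21437/46 - 630 = -50417/46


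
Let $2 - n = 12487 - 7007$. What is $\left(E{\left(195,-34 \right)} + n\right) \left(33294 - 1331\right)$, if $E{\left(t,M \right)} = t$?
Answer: $-168860529$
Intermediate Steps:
$n = -5478$ ($n = 2 - \left(12487 - 7007\right) = 2 - 5480 = -5478$)
$\left(E{\left(195,-34 \right)} + n\right) \left(33294 - 1331\right) = \left(195 - 5478\right) \left(33294 - 1331\right) = \left(-5283\right) 31963 = -168860529$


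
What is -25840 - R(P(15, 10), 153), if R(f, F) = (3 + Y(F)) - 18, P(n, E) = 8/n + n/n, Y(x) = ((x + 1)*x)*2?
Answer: -72949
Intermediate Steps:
Y(x) = 2*x*(1 + x) (Y(x) = ((1 + x)*x)*2 = (x*(1 + x))*2 = 2*x*(1 + x))
P(n, E) = 1 + 8/n (P(n, E) = 8/n + 1 = 1 + 8/n)
R(f, F) = -15 + 2*F*(1 + F) (R(f, F) = (3 + 2*F*(1 + F)) - 18 = -15 + 2*F*(1 + F))
-25840 - R(P(15, 10), 153) = -25840 - (-15 + 2*153*(1 + 153)) = -25840 - (-15 + 2*153*154) = -25840 - (-15 + 47124) = -25840 - 1*47109 = -25840 - 47109 = -72949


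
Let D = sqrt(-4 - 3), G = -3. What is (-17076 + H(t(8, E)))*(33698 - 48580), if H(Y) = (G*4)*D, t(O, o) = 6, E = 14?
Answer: 254125032 + 178584*I*sqrt(7) ≈ 2.5413e+8 + 4.7249e+5*I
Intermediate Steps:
D = I*sqrt(7) (D = sqrt(-7) = I*sqrt(7) ≈ 2.6458*I)
H(Y) = -12*I*sqrt(7) (H(Y) = (-3*4)*(I*sqrt(7)) = -12*I*sqrt(7))
(-17076 + H(t(8, E)))*(33698 - 48580) = (-17076 - 12*I*sqrt(7))*(33698 - 48580) = (-17076 - 12*I*sqrt(7))*(-14882) = 254125032 + 178584*I*sqrt(7)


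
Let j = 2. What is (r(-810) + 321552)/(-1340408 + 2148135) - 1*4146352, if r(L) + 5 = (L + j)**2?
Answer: -3349119487493/807727 ≈ -4.1464e+6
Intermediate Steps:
r(L) = -5 + (2 + L)**2 (r(L) = -5 + (L + 2)**2 = -5 + (2 + L)**2)
(r(-810) + 321552)/(-1340408 + 2148135) - 1*4146352 = ((-5 + (2 - 810)**2) + 321552)/(-1340408 + 2148135) - 1*4146352 = ((-5 + (-808)**2) + 321552)/807727 - 4146352 = ((-5 + 652864) + 321552)*(1/807727) - 4146352 = (652859 + 321552)*(1/807727) - 4146352 = 974411*(1/807727) - 4146352 = 974411/807727 - 4146352 = -3349119487493/807727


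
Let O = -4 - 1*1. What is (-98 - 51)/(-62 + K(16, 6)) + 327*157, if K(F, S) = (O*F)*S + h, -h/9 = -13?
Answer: 21819224/425 ≈ 51339.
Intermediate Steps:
h = 117 (h = -9*(-13) = 117)
O = -5 (O = -4 - 1 = -5)
K(F, S) = 117 - 5*F*S (K(F, S) = (-5*F)*S + 117 = -5*F*S + 117 = 117 - 5*F*S)
(-98 - 51)/(-62 + K(16, 6)) + 327*157 = (-98 - 51)/(-62 + (117 - 5*16*6)) + 327*157 = -149/(-62 + (117 - 480)) + 51339 = -149/(-62 - 363) + 51339 = -149/(-425) + 51339 = -149*(-1/425) + 51339 = 149/425 + 51339 = 21819224/425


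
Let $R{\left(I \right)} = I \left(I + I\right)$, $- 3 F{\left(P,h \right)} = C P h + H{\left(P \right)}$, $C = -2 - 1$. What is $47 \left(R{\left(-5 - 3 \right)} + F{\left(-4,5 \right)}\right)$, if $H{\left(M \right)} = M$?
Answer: $\frac{15416}{3} \approx 5138.7$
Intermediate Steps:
$C = -3$
$F{\left(P,h \right)} = - \frac{P}{3} + P h$ ($F{\left(P,h \right)} = - \frac{- 3 P h + P}{3} = - \frac{P - 3 P h}{3} = - \frac{P}{3} + P h$)
$R{\left(I \right)} = 2 I^{2}$ ($R{\left(I \right)} = I 2 I = 2 I^{2}$)
$47 \left(R{\left(-5 - 3 \right)} + F{\left(-4,5 \right)}\right) = 47 \left(2 \left(-5 - 3\right)^{2} - 4 \left(- \frac{1}{3} + 5\right)\right) = 47 \left(2 \left(-5 - 3\right)^{2} - \frac{56}{3}\right) = 47 \left(2 \left(-8\right)^{2} - \frac{56}{3}\right) = 47 \left(2 \cdot 64 - \frac{56}{3}\right) = 47 \left(128 - \frac{56}{3}\right) = 47 \cdot \frac{328}{3} = \frac{15416}{3}$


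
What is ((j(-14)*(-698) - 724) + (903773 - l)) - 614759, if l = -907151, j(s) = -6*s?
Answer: 1136809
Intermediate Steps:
((j(-14)*(-698) - 724) + (903773 - l)) - 614759 = ((-6*(-14)*(-698) - 724) + (903773 - 1*(-907151))) - 614759 = ((84*(-698) - 724) + (903773 + 907151)) - 614759 = ((-58632 - 724) + 1810924) - 614759 = (-59356 + 1810924) - 614759 = 1751568 - 614759 = 1136809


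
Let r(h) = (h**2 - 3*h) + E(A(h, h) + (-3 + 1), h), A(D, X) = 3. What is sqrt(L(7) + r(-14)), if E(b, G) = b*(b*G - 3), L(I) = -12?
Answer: sqrt(209) ≈ 14.457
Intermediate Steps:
E(b, G) = b*(-3 + G*b) (E(b, G) = b*(G*b - 3) = b*(-3 + G*b))
r(h) = -3 + h**2 - 2*h (r(h) = (h**2 - 3*h) + (3 + (-3 + 1))*(-3 + h*(3 + (-3 + 1))) = (h**2 - 3*h) + (3 - 2)*(-3 + h*(3 - 2)) = (h**2 - 3*h) + 1*(-3 + h*1) = (h**2 - 3*h) + 1*(-3 + h) = (h**2 - 3*h) + (-3 + h) = -3 + h**2 - 2*h)
sqrt(L(7) + r(-14)) = sqrt(-12 + (-3 + (-14)**2 - 2*(-14))) = sqrt(-12 + (-3 + 196 + 28)) = sqrt(-12 + 221) = sqrt(209)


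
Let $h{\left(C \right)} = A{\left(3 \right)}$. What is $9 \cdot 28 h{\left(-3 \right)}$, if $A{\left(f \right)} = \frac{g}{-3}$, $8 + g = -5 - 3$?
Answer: $1344$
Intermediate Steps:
$g = -16$ ($g = -8 - 8 = -16$)
$A{\left(f \right)} = \frac{16}{3}$ ($A{\left(f \right)} = - \frac{16}{-3} = \left(-16\right) \left(- \frac{1}{3}\right) = \frac{16}{3}$)
$h{\left(C \right)} = \frac{16}{3}$
$9 \cdot 28 h{\left(-3 \right)} = 9 \cdot 28 \cdot \frac{16}{3} = 9 \cdot \frac{448}{3} = 1344$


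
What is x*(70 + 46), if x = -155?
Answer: -17980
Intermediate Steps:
x*(70 + 46) = -155*(70 + 46) = -155*116 = -17980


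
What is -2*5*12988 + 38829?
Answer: -91051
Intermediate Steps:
-2*5*12988 + 38829 = -10*12988 + 38829 = -129880 + 38829 = -91051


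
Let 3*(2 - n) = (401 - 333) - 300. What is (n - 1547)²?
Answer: 19386409/9 ≈ 2.1540e+6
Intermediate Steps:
n = 238/3 (n = 2 - ((401 - 333) - 300)/3 = 2 - (68 - 300)/3 = 2 - ⅓*(-232) = 2 + 232/3 = 238/3 ≈ 79.333)
(n - 1547)² = (238/3 - 1547)² = (-4403/3)² = 19386409/9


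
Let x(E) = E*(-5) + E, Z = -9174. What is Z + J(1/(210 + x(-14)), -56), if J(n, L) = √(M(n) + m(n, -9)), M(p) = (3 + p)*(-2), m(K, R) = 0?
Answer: -9174 + I*√106267/133 ≈ -9174.0 + 2.451*I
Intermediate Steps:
M(p) = -6 - 2*p
x(E) = -4*E (x(E) = -5*E + E = -4*E)
J(n, L) = √(-6 - 2*n) (J(n, L) = √((-6 - 2*n) + 0) = √(-6 - 2*n))
Z + J(1/(210 + x(-14)), -56) = -9174 + √(-6 - 2/(210 - 4*(-14))) = -9174 + √(-6 - 2/(210 + 56)) = -9174 + √(-6 - 2/266) = -9174 + √(-6 - 2*1/266) = -9174 + √(-6 - 1/133) = -9174 + √(-799/133) = -9174 + I*√106267/133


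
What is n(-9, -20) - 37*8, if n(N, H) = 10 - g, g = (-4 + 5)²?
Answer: -287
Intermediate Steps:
g = 1 (g = 1² = 1)
n(N, H) = 9 (n(N, H) = 10 - 1*1 = 10 - 1 = 9)
n(-9, -20) - 37*8 = 9 - 37*8 = 9 - 1*296 = 9 - 296 = -287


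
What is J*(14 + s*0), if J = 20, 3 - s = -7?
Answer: 280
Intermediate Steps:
s = 10 (s = 3 - 1*(-7) = 3 + 7 = 10)
J*(14 + s*0) = 20*(14 + 10*0) = 20*(14 + 0) = 20*14 = 280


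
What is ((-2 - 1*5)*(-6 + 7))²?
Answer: 49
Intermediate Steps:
((-2 - 1*5)*(-6 + 7))² = ((-2 - 5)*1)² = (-7*1)² = (-7)² = 49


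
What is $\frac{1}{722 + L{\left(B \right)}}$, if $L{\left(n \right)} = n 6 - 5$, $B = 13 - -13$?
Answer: $\frac{1}{873} \approx 0.0011455$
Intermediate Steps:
$B = 26$ ($B = 13 + 13 = 26$)
$L{\left(n \right)} = -5 + 6 n$ ($L{\left(n \right)} = 6 n - 5 = -5 + 6 n$)
$\frac{1}{722 + L{\left(B \right)}} = \frac{1}{722 + \left(-5 + 6 \cdot 26\right)} = \frac{1}{722 + \left(-5 + 156\right)} = \frac{1}{722 + 151} = \frac{1}{873}$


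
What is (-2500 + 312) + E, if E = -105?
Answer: -2293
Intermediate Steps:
(-2500 + 312) + E = (-2500 + 312) - 105 = -2188 - 105 = -2293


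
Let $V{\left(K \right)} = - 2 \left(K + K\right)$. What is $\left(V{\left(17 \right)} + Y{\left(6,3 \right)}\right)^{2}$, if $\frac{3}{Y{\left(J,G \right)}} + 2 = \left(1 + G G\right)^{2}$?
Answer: $\frac{44368921}{9604} \approx 4619.8$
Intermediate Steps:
$V{\left(K \right)} = - 4 K$ ($V{\left(K \right)} = - 2 \cdot 2 K = - 4 K$)
$Y{\left(J,G \right)} = \frac{3}{-2 + \left(1 + G^{2}\right)^{2}}$ ($Y{\left(J,G \right)} = \frac{3}{-2 + \left(1 + G G\right)^{2}} = \frac{3}{-2 + \left(1 + G^{2}\right)^{2}}$)
$\left(V{\left(17 \right)} + Y{\left(6,3 \right)}\right)^{2} = \left(\left(-4\right) 17 + \frac{3}{-2 + \left(1 + 3^{2}\right)^{2}}\right)^{2} = \left(-68 + \frac{3}{-2 + \left(1 + 9\right)^{2}}\right)^{2} = \left(-68 + \frac{3}{-2 + 10^{2}}\right)^{2} = \left(-68 + \frac{3}{-2 + 100}\right)^{2} = \left(-68 + \frac{3}{98}\right)^{2} = \left(- \frac{6661}{98}\right)^{2} = \frac{44368921}{9604}$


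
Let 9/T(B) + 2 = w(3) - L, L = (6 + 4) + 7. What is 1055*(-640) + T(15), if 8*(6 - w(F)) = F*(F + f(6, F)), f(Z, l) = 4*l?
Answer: -100604872/149 ≈ -6.7520e+5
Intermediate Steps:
w(F) = 6 - 5*F²/8 (w(F) = 6 - F*(F + 4*F)/8 = 6 - F*5*F/8 = 6 - 5*F²/8)
L = 17 (L = 10 + 7 = 17)
T(B) = -72/149 (T(B) = 9/(-2 + ((6 - 5/8*3²) - 1*17)) = 9/(-2 + ((6 - 5/8*9) - 17)) = 9/(-2 + ((6 - 45/8) - 17)) = 9/(-2 + (3/8 - 17)) = 9/(-2 - 133/8) = 9/(-149/8) = 9*(-8/149) = -72/149)
1055*(-640) + T(15) = 1055*(-640) - 72/149 = -675200 - 72/149 = -100604872/149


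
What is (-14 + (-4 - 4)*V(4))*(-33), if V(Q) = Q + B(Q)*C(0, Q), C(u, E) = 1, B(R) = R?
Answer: 2574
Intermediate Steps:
V(Q) = 2*Q (V(Q) = Q + Q*1 = Q + Q = 2*Q)
(-14 + (-4 - 4)*V(4))*(-33) = (-14 + (-4 - 4)*(2*4))*(-33) = (-14 - 8*8)*(-33) = (-14 - 64)*(-33) = -78*(-33) = 2574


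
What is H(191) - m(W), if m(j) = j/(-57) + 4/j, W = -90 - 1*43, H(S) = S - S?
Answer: -919/399 ≈ -2.3033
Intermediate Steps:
H(S) = 0
W = -133 (W = -90 - 43 = -133)
m(j) = 4/j - j/57 (m(j) = j*(-1/57) + 4/j = -j/57 + 4/j = 4/j - j/57)
H(191) - m(W) = 0 - (4/(-133) - 1/57*(-133)) = 0 - (4*(-1/133) + 7/3) = 0 - (-4/133 + 7/3) = 0 - 1*919/399 = 0 - 919/399 = -919/399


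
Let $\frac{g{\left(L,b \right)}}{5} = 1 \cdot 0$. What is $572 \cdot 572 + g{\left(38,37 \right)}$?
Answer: $327184$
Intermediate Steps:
$g{\left(L,b \right)} = 0$ ($g{\left(L,b \right)} = 5 \cdot 1 \cdot 0 = 5 \cdot 0 = 0$)
$572 \cdot 572 + g{\left(38,37 \right)} = 572 \cdot 572 + 0 = 327184 + 0 = 327184$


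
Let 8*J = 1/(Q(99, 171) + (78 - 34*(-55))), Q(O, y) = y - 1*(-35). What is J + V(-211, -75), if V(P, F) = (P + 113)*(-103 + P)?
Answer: 530263105/17232 ≈ 30772.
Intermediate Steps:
V(P, F) = (-103 + P)*(113 + P) (V(P, F) = (113 + P)*(-103 + P) = (-103 + P)*(113 + P))
Q(O, y) = 35 + y (Q(O, y) = y + 35 = 35 + y)
J = 1/17232 (J = 1/(8*((35 + 171) + (78 - 34*(-55)))) = 1/(8*(206 + (78 + 1870))) = 1/(8*(206 + 1948)) = (⅛)/2154 = (⅛)*(1/2154) = 1/17232 ≈ 5.8032e-5)
J + V(-211, -75) = 1/17232 + (-11639 + (-211)² + 10*(-211)) = 1/17232 + (-11639 + 44521 - 2110) = 1/17232 + 30772 = 530263105/17232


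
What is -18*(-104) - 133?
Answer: 1739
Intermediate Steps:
-18*(-104) - 133 = 1872 - 133 = 1739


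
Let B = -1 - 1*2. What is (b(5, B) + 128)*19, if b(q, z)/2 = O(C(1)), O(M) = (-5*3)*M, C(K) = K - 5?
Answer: 4712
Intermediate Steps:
B = -3 (B = -1 - 2 = -3)
C(K) = -5 + K
O(M) = -15*M
b(q, z) = 120 (b(q, z) = 2*(-15*(-5 + 1)) = 2*(-15*(-4)) = 2*60 = 120)
(b(5, B) + 128)*19 = (120 + 128)*19 = 248*19 = 4712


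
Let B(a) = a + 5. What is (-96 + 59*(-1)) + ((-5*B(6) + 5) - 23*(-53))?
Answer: 1014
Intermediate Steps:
B(a) = 5 + a
(-96 + 59*(-1)) + ((-5*B(6) + 5) - 23*(-53)) = (-96 + 59*(-1)) + ((-5*(5 + 6) + 5) - 23*(-53)) = (-96 - 59) + ((-5*11 + 5) + 1219) = -155 + ((-55 + 5) + 1219) = -155 + (-50 + 1219) = -155 + 1169 = 1014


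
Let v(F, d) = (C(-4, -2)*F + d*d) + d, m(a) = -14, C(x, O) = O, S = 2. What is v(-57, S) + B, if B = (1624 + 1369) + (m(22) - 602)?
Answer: 2497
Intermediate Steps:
v(F, d) = d + d² - 2*F (v(F, d) = (-2*F + d*d) + d = (-2*F + d²) + d = (d² - 2*F) + d = d + d² - 2*F)
B = 2377 (B = (1624 + 1369) + (-14 - 602) = 2993 - 616 = 2377)
v(-57, S) + B = (2 + 2² - 2*(-57)) + 2377 = (2 + 4 + 114) + 2377 = 120 + 2377 = 2497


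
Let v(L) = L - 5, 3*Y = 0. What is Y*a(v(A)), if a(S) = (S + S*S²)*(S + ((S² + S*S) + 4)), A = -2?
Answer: 0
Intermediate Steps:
Y = 0 (Y = (⅓)*0 = 0)
v(L) = -5 + L
a(S) = (S + S³)*(4 + S + 2*S²) (a(S) = (S + S³)*(S + ((S² + S²) + 4)) = (S + S³)*(S + (2*S² + 4)) = (S + S³)*(S + (4 + 2*S²)) = (S + S³)*(4 + S + 2*S²))
Y*a(v(A)) = 0*((-5 - 2)*(4 + (-5 - 2) + (-5 - 2)³ + 2*(-5 - 2)⁴ + 6*(-5 - 2)²)) = 0*(-7*(4 - 7 + (-7)³ + 2*(-7)⁴ + 6*(-7)²)) = 0*(-7*(4 - 7 - 343 + 2*2401 + 6*49)) = 0*(-7*(4 - 7 - 343 + 4802 + 294)) = 0*(-7*4750) = 0*(-33250) = 0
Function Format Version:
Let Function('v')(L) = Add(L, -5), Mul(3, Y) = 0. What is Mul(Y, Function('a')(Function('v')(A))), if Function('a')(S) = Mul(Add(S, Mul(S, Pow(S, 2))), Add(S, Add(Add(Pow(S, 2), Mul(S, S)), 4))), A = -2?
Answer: 0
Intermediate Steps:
Y = 0 (Y = Mul(Rational(1, 3), 0) = 0)
Function('v')(L) = Add(-5, L)
Function('a')(S) = Mul(Add(S, Pow(S, 3)), Add(4, S, Mul(2, Pow(S, 2)))) (Function('a')(S) = Mul(Add(S, Pow(S, 3)), Add(S, Add(Add(Pow(S, 2), Pow(S, 2)), 4))) = Mul(Add(S, Pow(S, 3)), Add(S, Add(Mul(2, Pow(S, 2)), 4))) = Mul(Add(S, Pow(S, 3)), Add(S, Add(4, Mul(2, Pow(S, 2))))) = Mul(Add(S, Pow(S, 3)), Add(4, S, Mul(2, Pow(S, 2)))))
Mul(Y, Function('a')(Function('v')(A))) = Mul(0, Mul(Add(-5, -2), Add(4, Add(-5, -2), Pow(Add(-5, -2), 3), Mul(2, Pow(Add(-5, -2), 4)), Mul(6, Pow(Add(-5, -2), 2))))) = Mul(0, Mul(-7, Add(4, -7, Pow(-7, 3), Mul(2, Pow(-7, 4)), Mul(6, Pow(-7, 2))))) = Mul(0, Mul(-7, Add(4, -7, -343, Mul(2, 2401), Mul(6, 49)))) = Mul(0, Mul(-7, Add(4, -7, -343, 4802, 294))) = Mul(0, Mul(-7, 4750)) = Mul(0, -33250) = 0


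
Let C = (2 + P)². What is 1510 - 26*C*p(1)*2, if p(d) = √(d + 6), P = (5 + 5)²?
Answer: 1510 - 541008*√7 ≈ -1.4299e+6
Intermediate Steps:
P = 100 (P = 10² = 100)
C = 10404 (C = (2 + 100)² = 102² = 10404)
p(d) = √(6 + d)
1510 - 26*C*p(1)*2 = 1510 - 26*10404*√(6 + 1)*2 = 1510 - 26*10404*√7*2 = 1510 - 541008*√7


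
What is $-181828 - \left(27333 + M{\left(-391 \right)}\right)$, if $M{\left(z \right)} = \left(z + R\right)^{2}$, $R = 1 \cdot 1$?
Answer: $-361261$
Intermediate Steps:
$R = 1$
$M{\left(z \right)} = \left(1 + z\right)^{2}$ ($M{\left(z \right)} = \left(z + 1\right)^{2} = \left(1 + z\right)^{2}$)
$-181828 - \left(27333 + M{\left(-391 \right)}\right) = -181828 - \left(27333 + \left(1 - 391\right)^{2}\right) = -181828 - 179433 = -361261$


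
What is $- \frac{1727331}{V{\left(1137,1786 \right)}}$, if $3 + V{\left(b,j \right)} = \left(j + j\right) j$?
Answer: $- \frac{1727331}{6379589} \approx -0.27076$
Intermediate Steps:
$V{\left(b,j \right)} = -3 + 2 j^{2}$ ($V{\left(b,j \right)} = -3 + \left(j + j\right) j = -3 + 2 j j = -3 + 2 j^{2}$)
$- \frac{1727331}{V{\left(1137,1786 \right)}} = - \frac{1727331}{-3 + 2 \cdot 1786^{2}} = - \frac{1727331}{-3 + 2 \cdot 3189796} = - \frac{1727331}{-3 + 6379592} = - \frac{1727331}{6379589}$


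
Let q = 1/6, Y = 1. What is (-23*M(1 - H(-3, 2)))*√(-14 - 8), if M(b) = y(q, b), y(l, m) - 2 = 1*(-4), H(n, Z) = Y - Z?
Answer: 46*I*√22 ≈ 215.76*I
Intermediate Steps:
q = ⅙ ≈ 0.16667
H(n, Z) = 1 - Z
y(l, m) = -2 (y(l, m) = 2 + 1*(-4) = 2 - 4 = -2)
M(b) = -2
(-23*M(1 - H(-3, 2)))*√(-14 - 8) = (-23*(-2))*√(-14 - 8) = 46*√(-22) = 46*(I*√22) = 46*I*√22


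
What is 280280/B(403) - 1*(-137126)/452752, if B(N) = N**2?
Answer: 5737224119/2828115368 ≈ 2.0286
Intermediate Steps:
280280/B(403) - 1*(-137126)/452752 = 280280/(403**2) - 1*(-137126)/452752 = 280280/162409 + 137126*(1/452752) = 280280*(1/162409) + 68563/226376 = 21560/12493 + 68563/226376 = 5737224119/2828115368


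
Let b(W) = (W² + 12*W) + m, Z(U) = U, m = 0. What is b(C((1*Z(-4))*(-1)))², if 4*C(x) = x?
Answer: 169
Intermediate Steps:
C(x) = x/4
b(W) = W² + 12*W (b(W) = (W² + 12*W) + 0 = W² + 12*W)
b(C((1*Z(-4))*(-1)))² = ((((1*(-4))*(-1))/4)*(12 + ((1*(-4))*(-1))/4))² = (((-4*(-1))/4)*(12 + (-4*(-1))/4))² = (((¼)*4)*(12 + (¼)*4))² = (1*(12 + 1))² = (1*13)² = 13² = 169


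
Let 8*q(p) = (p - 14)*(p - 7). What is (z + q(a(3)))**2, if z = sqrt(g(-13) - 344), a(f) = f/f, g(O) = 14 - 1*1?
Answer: -3775/16 + 39*I*sqrt(331)/2 ≈ -235.94 + 354.77*I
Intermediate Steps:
g(O) = 13 (g(O) = 14 - 1 = 13)
a(f) = 1
q(p) = (-14 + p)*(-7 + p)/8 (q(p) = ((p - 14)*(p - 7))/8 = ((-14 + p)*(-7 + p))/8 = (-14 + p)*(-7 + p)/8)
z = I*sqrt(331) (z = sqrt(13 - 344) = sqrt(-331) = I*sqrt(331) ≈ 18.193*I)
(z + q(a(3)))**2 = (I*sqrt(331) + (49/4 - 21/8*1 + (1/8)*1**2))**2 = (I*sqrt(331) + (49/4 - 21/8 + (1/8)*1))**2 = (I*sqrt(331) + (49/4 - 21/8 + 1/8))**2 = (I*sqrt(331) + 39/4)**2 = (39/4 + I*sqrt(331))**2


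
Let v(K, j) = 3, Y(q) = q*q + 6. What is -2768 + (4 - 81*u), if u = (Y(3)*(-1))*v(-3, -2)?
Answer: 881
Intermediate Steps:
Y(q) = 6 + q² (Y(q) = q² + 6 = 6 + q²)
u = -45 (u = ((6 + 3²)*(-1))*3 = ((6 + 9)*(-1))*3 = (15*(-1))*3 = -15*3 = -45)
-2768 + (4 - 81*u) = -2768 + (4 - 81*(-45)) = -2768 + (4 + 3645) = -2768 + 3649 = 881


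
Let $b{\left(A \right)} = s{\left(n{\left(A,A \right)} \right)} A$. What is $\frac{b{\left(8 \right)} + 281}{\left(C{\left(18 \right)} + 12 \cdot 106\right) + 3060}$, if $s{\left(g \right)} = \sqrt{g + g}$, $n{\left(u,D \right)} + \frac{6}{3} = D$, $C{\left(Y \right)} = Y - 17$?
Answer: $\frac{281}{4333} + \frac{16 \sqrt{3}}{4333} \approx 0.071247$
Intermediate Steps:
$C{\left(Y \right)} = -17 + Y$ ($C{\left(Y \right)} = Y - 17 = -17 + Y$)
$n{\left(u,D \right)} = -2 + D$
$s{\left(g \right)} = \sqrt{2} \sqrt{g}$ ($s{\left(g \right)} = \sqrt{2 g} = \sqrt{2} \sqrt{g}$)
$b{\left(A \right)} = A \sqrt{2} \sqrt{-2 + A}$ ($b{\left(A \right)} = \sqrt{2} \sqrt{-2 + A} A = A \sqrt{2} \sqrt{-2 + A}$)
$\frac{b{\left(8 \right)} + 281}{\left(C{\left(18 \right)} + 12 \cdot 106\right) + 3060} = \frac{8 \sqrt{-4 + 2 \cdot 8} + 281}{\left(\left(-17 + 18\right) + 12 \cdot 106\right) + 3060} = \frac{8 \sqrt{-4 + 16} + 281}{\left(1 + 1272\right) + 3060} = \frac{8 \sqrt{12} + 281}{1273 + 3060} = \frac{8 \cdot 2 \sqrt{3} + 281}{4333} = \left(16 \sqrt{3} + 281\right) \frac{1}{4333} = \left(281 + 16 \sqrt{3}\right) \frac{1}{4333} = \frac{281}{4333} + \frac{16 \sqrt{3}}{4333}$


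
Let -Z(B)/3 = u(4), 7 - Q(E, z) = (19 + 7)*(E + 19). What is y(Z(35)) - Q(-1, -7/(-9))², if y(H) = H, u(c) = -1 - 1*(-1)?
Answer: -212521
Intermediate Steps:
u(c) = 0 (u(c) = -1 + 1 = 0)
Q(E, z) = -487 - 26*E (Q(E, z) = 7 - (19 + 7)*(E + 19) = 7 - 26*(19 + E) = 7 - (494 + 26*E) = 7 + (-494 - 26*E) = -487 - 26*E)
Z(B) = 0 (Z(B) = -3*0 = 0)
y(Z(35)) - Q(-1, -7/(-9))² = 0 - (-487 - 26*(-1))² = 0 - (-487 + 26)² = 0 - 1*(-461)² = 0 - 1*212521 = 0 - 212521 = -212521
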